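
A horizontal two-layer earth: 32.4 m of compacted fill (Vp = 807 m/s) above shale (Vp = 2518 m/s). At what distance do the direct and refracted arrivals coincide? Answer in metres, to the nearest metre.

90 m

x_cross = 2h·√((V₂+V₁)/(V₂−V₁)).
(V₂+V₁)/(V₂−V₁) = (2518+807)/(2518−807) = 1.9433; √ = 1.3940.
x_cross = 2·32.4·1.3940 = 90.33 m.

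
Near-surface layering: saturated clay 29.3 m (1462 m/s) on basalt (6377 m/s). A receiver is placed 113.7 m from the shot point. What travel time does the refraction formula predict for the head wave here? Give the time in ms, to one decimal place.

t = x/V₂ + 2h·√(V₂²−V₁²)/(V₁V₂).
√(V₂²−V₁²) = √(6377²−1462²) = 6207.1 m/s; delay term = 2·29.3·6207.1/(1462·6377) = 0.03901 s.
t = 113.7/6377 + 0.03901 = 0.05684 s.

56.8 ms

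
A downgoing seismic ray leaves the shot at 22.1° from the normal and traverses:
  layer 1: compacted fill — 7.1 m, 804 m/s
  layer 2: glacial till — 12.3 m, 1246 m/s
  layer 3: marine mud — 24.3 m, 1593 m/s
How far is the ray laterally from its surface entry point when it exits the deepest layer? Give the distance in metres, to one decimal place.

38.9 m

Ray parameter p = sin 22.1° / 804 m/s = 4.6794e-04 s/m.
Layer 1: θ = 22.10°; offset = 7.1·tan 22.10° = 2.883 m.
Layer 2: sin θ = p·1246 = 0.5831 → θ = 35.67°; offset = 12.3·tan 35.67° = 8.827 m.
Layer 3: sin θ = p·1593 = 0.7454 → θ = 48.20°; offset = 24.3·tan 48.20° = 27.174 m.
Summing the layer offsets gives 38.885 m.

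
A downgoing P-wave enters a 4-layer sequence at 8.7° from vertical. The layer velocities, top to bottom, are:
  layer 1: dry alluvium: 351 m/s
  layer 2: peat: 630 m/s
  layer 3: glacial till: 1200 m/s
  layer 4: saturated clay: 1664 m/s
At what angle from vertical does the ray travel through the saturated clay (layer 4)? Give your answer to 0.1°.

45.8°

Ray parameter p = sin 8.7° / 351 = 4.3094e-04 s/m.
sin θ_4 = p·V_4 = 4.3094e-04 × 1664 = 0.7171.
θ_4 = 45.81° from the vertical.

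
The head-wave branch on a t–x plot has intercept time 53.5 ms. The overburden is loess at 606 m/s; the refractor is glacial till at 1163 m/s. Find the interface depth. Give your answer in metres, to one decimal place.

h = tᵢ·V₁·V₂ / (2·√(V₂²−V₁²)).
√(V₂²−V₁²) = √(1163² − 606²) = 992.6 m/s.
h = 0.0535 s × 606 × 1163 / (2 × 992.6) = 18.99 m.

19.0 m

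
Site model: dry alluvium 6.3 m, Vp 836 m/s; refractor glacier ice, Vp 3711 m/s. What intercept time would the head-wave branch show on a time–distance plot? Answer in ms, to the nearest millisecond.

15 ms

tᵢ = 2h·√(V₂²−V₁²)/(V₁V₂).
√(V₂²−V₁²) = √(3711²−836²) = 3615.6 m/s.
tᵢ = 2·6.3·3615.6/(836·3711) = 0.01468 s.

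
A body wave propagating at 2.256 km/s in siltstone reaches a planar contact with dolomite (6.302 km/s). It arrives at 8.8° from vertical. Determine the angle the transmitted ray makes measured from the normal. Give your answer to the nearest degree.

25°

Snell's law: sin θ₂ = (V₂/V₁)·sin θ₁ = (6.302/2.256)·sin 8.8° = 0.4274.
θ₂ = arcsin 0.4274 = 25.30° from the normal.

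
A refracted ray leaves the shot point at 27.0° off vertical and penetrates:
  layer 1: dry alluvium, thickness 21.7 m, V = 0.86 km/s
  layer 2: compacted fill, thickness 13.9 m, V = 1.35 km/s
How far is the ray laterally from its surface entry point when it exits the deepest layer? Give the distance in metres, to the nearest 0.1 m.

Apply Snell's law at each interface; in layer i the horizontal offset is hᵢ·tan θᵢ.
Layer 1: θ = 27.00°; offset = 21.7·tan 27.00° = 11.057 m.
Layer 2: sin θ = 1.35·sin 27.0°/0.86 = 0.7127, θ = 45.45°; offset = 13.9·tan 45.45° = 14.121 m.
Σ offsets = 25.178 m.

25.2 m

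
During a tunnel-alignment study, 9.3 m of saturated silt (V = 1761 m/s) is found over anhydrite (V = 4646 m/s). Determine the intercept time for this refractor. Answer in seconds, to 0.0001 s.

tᵢ = 2h·√(V₂²−V₁²)/(V₁V₂).
√(V₂²−V₁²) = √(4646²−1761²) = 4299.3 m/s.
tᵢ = 2·9.3·4299.3/(1761·4646) = 0.00977 s.

0.0098 s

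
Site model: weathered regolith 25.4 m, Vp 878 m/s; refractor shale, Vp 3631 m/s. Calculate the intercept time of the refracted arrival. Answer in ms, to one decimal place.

tᵢ = 2h·√(V₂²−V₁²)/(V₁V₂).
√(V₂²−V₁²) = √(3631²−878²) = 3523.2 m/s.
tᵢ = 2·25.4·3523.2/(878·3631) = 0.05614 s.

56.1 ms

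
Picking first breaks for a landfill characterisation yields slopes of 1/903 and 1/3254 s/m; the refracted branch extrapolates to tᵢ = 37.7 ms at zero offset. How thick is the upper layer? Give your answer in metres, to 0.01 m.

θ_c = arcsin(903/3254) = 16.11°; cos θ_c = 0.9607.
tᵢ = 2h cos θ_c/V₁ ⇒ h = tᵢ·V₁/(2 cos θ_c) = 0.0377·903/(2·0.9607) = 17.72 m.

17.72 m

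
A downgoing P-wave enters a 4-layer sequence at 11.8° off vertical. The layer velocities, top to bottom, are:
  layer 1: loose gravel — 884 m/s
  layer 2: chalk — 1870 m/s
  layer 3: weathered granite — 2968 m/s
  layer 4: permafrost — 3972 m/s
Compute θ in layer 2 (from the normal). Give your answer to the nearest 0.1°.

25.6°

Ray parameter p = sin 11.8° / 884 = 2.3133e-04 s/m.
sin θ_2 = p·V_2 = 2.3133e-04 × 1870 = 0.4326.
θ_2 = arcsin 0.4326 = 25.63°.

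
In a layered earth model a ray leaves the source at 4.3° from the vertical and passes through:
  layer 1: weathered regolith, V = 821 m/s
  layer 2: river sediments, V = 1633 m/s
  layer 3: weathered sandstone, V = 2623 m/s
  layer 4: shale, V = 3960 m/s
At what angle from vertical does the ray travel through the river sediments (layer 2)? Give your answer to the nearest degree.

Ray parameter p = sin 4.3° / 821 = 9.1326e-05 s/m.
sin θ_2 = p·V_2 = 9.1326e-05 × 1633 = 0.1491.
θ_2 = 8.58° from the vertical.

9°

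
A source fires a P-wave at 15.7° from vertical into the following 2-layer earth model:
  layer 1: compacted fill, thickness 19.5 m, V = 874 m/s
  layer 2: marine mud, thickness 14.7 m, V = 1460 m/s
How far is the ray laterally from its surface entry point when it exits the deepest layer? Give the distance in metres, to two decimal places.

Ray parameter p = sin 15.7° / 874 m/s = 3.0961e-04 s/m.
Layer 1: θ = 15.70°; offset = 19.5·tan 15.70° = 5.4812 m.
Layer 2: sin θ = p·1460 = 0.4520 → θ = 26.87°; offset = 14.7·tan 26.87° = 7.4494 m.
Summing the layer offsets gives 12.9306 m.

12.93 m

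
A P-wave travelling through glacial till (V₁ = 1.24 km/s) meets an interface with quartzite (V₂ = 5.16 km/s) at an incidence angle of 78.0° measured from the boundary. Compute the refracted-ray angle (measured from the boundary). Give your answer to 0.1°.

Angle from the normal: 90° − 78.0° = 12.0°.
sin θ₁/V₁ = sin θ₂/V₂ ⇒ sin θ₂ = 5.16·sin 12.0°/1.24 = 5.16·0.2079/1.24 = 0.8652.
θ₂ = sin⁻¹(0.8652) = 59.90° (from vertical).
From the interface: 90° − 59.90° = 30.10°.

30.1°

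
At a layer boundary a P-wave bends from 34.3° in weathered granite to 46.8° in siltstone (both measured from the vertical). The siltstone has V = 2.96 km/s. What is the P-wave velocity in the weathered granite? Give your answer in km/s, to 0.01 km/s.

Snell's law: sin 34.3°/V₁ = sin 46.8°/V₂.
V₁ = V₂·sin 34.3°/sin 46.8° = 2.96 × 0.7730 = 2.29 km/s.

2.29 km/s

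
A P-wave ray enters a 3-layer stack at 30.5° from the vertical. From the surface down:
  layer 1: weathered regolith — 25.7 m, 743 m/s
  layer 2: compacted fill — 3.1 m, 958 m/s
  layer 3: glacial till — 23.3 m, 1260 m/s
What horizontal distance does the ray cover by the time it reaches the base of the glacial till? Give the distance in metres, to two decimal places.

57.21 m

p = sin θ₁/V₁ = sin 30.5°/743 = 6.8309e-04 s/m is conserved through the stack.
Layer 1: θ = 30.50°; offset = 25.7·tan 30.50° = 15.1385 m.
Layer 2: sin θ = p·958 = 0.6544 → θ = 40.87°; offset = 3.1·tan 40.87° = 2.6829 m.
Layer 3: sin θ = p·1260 = 0.8607 → θ = 59.40°; offset = 23.3·tan 59.40° = 39.3903 m.
Total horizontal offset = 57.2116 m.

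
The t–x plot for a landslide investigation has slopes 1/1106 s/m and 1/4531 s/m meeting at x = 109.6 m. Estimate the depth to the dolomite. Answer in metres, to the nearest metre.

x_cross = 2h·√((V₂+V₁)/(V₂−V₁)) → h = x_cross / (2·√((V₂+V₁)/(V₂−V₁))).
√((V₂+V₁)/(V₂−V₁)) = √((4531+1106)/(4531−1106)) = 1.2829.
h = 109.6 / (2·1.2829) = 42.72 m.

43 m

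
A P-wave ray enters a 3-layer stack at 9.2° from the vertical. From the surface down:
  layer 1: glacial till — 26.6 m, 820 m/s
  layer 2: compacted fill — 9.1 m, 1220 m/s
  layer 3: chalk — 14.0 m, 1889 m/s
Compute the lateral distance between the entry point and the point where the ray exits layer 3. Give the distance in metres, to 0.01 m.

Apply Snell's law at each interface; in layer i the horizontal offset is hᵢ·tan θᵢ.
Layer 1: θ = 9.20°; offset = 26.6·tan 9.20° = 4.3083 m.
Layer 2: sin θ = 1220·sin 9.2°/820 = 0.2379, θ = 13.76°; offset = 9.1·tan 13.76° = 2.2286 m.
Layer 3: sin θ = 1889·sin 9.2°/820 = 0.3683, θ = 21.61°; offset = 14.0·tan 21.61° = 5.5463 m.
Total horizontal offset = 12.0831 m.

12.08 m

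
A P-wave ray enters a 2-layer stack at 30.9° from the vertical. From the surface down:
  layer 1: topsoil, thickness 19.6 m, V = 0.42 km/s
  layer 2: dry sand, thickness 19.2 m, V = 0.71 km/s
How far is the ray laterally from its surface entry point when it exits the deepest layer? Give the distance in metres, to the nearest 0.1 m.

Apply Snell's law at each interface; in layer i the horizontal offset is hᵢ·tan θᵢ.
Layer 1: θ = 30.90°; offset = 19.6·tan 30.90° = 11.730 m.
Layer 2: sin θ = 0.71·sin 30.9°/0.42 = 0.8681, θ = 60.24°; offset = 19.2·tan 60.24° = 33.582 m.
Total horizontal offset = 45.312 m.

45.3 m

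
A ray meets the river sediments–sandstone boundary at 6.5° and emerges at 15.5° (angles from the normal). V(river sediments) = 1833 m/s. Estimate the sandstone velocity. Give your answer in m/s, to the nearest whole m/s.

4327 m/s

Snell's law: sin 6.5°/V₁ = sin 15.5°/V₂.
V₂ = V₁·sin 15.5°/sin 6.5° = 1833 × 2.3607 = 4327.16 m/s.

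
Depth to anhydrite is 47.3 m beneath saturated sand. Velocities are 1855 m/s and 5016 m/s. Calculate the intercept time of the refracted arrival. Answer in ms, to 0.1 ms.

47.4 ms

θ_c = arcsin(V₁/V₂) = arcsin(1855/5016) = 21.70°; cos θ_c = 0.9291.
tᵢ = 2h·cos θ_c / V₁ = 2·47.3·0.9291 / 1855 = 0.04738 s.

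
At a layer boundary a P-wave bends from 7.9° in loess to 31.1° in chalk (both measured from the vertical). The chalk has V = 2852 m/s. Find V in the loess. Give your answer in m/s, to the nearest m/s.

759 m/s

sin 7.9° = 0.1374; sin 31.1° = 0.5165.
V₁ = V₂·(sin θ₁/sin θ₂) = 2852·(0.1374/0.5165) = 758.89 m/s.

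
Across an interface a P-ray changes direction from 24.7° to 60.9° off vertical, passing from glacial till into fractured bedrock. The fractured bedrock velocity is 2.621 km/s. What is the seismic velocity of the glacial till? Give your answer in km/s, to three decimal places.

1.253 km/s

Snell's law: sin 24.7°/V₁ = sin 60.9°/V₂.
V₁ = V₂·sin 24.7°/sin 60.9° = 2.621 × 0.4782 = 1.253 km/s.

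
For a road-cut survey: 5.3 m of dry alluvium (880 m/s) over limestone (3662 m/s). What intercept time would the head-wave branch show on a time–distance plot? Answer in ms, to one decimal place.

θ_c = arcsin(V₁/V₂) = arcsin(880/3662) = 13.90°; cos θ_c = 0.9707.
tᵢ = 2h·cos θ_c / V₁ = 2·5.3·0.9707 / 880 = 0.01169 s.

11.7 ms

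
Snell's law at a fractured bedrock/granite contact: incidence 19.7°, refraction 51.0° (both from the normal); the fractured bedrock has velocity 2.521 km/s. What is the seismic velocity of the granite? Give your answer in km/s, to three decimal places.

5.812 km/s

Snell's law: sin 19.7°/V₁ = sin 51.0°/V₂.
V₂ = V₁·sin 51.0°/sin 19.7° = 2.521 × 2.3054 = 5.812 km/s.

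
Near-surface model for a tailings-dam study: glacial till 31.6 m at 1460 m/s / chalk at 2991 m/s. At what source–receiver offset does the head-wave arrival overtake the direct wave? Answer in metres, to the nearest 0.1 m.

107.8 m

x_cross = 2h·√((V₂+V₁)/(V₂−V₁)).
(V₂+V₁)/(V₂−V₁) = (2991+1460)/(2991−1460) = 2.9073; √ = 1.7051.
x_cross = 2·31.6·1.7051 = 107.76 m.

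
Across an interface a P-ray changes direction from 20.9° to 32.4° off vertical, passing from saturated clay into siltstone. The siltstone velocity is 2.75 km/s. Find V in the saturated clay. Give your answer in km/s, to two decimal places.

Snell's law: sin 20.9°/V₁ = sin 32.4°/V₂.
V₁ = V₂·sin 20.9°/sin 32.4° = 2.75 × 0.6658 = 1.83 km/s.

1.83 km/s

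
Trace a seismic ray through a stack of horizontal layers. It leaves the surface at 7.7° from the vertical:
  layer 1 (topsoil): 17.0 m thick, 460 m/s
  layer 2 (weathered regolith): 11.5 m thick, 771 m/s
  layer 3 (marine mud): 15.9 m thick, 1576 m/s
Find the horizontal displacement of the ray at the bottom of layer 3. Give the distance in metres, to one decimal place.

13.2 m

Apply Snell's law at each interface; in layer i the horizontal offset is hᵢ·tan θᵢ.
Layer 1: θ = 7.70°; offset = 17.0·tan 7.70° = 2.298 m.
Layer 2: sin θ = 771·sin 7.7°/460 = 0.2246, θ = 12.98°; offset = 11.5·tan 12.98° = 2.650 m.
Layer 3: sin θ = 1576·sin 7.7°/460 = 0.4590, θ = 27.33°; offset = 15.9·tan 27.33° = 8.216 m.
Σ offsets = 13.164 m.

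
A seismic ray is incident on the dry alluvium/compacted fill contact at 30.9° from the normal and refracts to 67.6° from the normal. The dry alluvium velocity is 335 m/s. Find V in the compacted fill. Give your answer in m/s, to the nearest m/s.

603 m/s

sin 30.9° = 0.5135; sin 67.6° = 0.9245.
V₂ = V₁·(sin θ₂/sin θ₁) = 335·(0.9245/0.5135) = 603.11 m/s.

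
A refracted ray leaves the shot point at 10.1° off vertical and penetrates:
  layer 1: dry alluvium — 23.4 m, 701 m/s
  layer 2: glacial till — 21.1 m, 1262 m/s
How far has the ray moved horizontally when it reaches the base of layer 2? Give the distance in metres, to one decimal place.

11.2 m

Apply Snell's law at each interface; in layer i the horizontal offset is hᵢ·tan θᵢ.
Layer 1: θ = 10.10°; offset = 23.4·tan 10.10° = 4.168 m.
Layer 2: sin θ = 1262·sin 10.1°/701 = 0.3157, θ = 18.40°; offset = 21.1·tan 18.40° = 7.021 m.
Total horizontal offset = 11.189 m.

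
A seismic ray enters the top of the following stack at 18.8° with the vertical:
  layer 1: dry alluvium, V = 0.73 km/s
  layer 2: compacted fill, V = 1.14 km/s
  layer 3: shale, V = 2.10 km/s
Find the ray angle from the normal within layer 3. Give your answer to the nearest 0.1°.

68.0°

Snell's law across each interface conserves sin θ / V, so sin θ_3 = V_3·sin θ₁/V₁.
sin θ_3 = 2.10 × sin 18.8° / 0.73 = 0.9271.
θ_3 = 67.98° from the vertical.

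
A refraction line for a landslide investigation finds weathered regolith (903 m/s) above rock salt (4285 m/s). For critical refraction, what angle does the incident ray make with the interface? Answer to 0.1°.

Critical incidence: sin θ_c = V₁/V₂ = 903/4285 = 0.2107.
θ_c = arcsin 0.2107 = 12.17°.
Measured from the interface: 90° − 12.17° = 77.83°.

77.8°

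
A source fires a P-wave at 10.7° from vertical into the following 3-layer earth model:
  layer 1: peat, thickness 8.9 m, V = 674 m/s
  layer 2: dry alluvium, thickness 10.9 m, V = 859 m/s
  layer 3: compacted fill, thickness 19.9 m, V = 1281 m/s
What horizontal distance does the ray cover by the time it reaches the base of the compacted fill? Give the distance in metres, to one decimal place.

Apply Snell's law at each interface; in layer i the horizontal offset is hᵢ·tan θᵢ.
Layer 1: θ = 10.70°; offset = 8.9·tan 10.70° = 1.682 m.
Layer 2: sin θ = 859·sin 10.7°/674 = 0.2366, θ = 13.69°; offset = 10.9·tan 13.69° = 2.655 m.
Layer 3: sin θ = 1281·sin 10.7°/674 = 0.3529, θ = 20.66°; offset = 19.9·tan 20.66° = 7.505 m.
Total horizontal offset = 11.841 m.

11.8 m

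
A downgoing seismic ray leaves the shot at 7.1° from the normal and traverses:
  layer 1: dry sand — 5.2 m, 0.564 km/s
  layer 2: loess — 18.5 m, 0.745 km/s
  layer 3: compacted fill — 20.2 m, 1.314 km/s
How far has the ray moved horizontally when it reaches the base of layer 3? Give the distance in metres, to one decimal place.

p = sin θ₁/V₁ = sin 7.1°/0.564 = 2.1915e-01 s/km is conserved through the stack.
Layer 1: θ = 7.10°; offset = 5.2·tan 7.10° = 0.648 m.
Layer 2: sin θ = p·0.745 = 0.1633 → θ = 9.40°; offset = 18.5·tan 9.40° = 3.062 m.
Layer 3: sin θ = p·1.314 = 0.2880 → θ = 16.74°; offset = 20.2·tan 16.74° = 6.074 m.
Σ offsets = 9.783 m.

9.8 m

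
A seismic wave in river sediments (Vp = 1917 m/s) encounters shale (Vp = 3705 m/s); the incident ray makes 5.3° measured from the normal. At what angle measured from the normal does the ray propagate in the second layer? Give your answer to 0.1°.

10.3°

Snell's law: sin θ₂ = (V₂/V₁)·sin θ₁ = (3705/1917)·sin 5.3° = 0.1785.
θ₂ = sin⁻¹(0.1785) = 10.28° (from vertical).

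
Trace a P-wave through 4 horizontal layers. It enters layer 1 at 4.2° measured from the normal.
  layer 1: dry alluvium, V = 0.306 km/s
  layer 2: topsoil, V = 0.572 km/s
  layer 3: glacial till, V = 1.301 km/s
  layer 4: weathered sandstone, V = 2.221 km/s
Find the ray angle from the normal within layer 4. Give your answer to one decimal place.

Snell's law across each interface conserves sin θ / V, so sin θ_4 = V_4·sin θ₁/V₁.
sin θ_4 = 2.221 × sin 4.2° / 0.306 = 0.5316.
θ_4 = arcsin 0.5316 = 32.11°.

32.1°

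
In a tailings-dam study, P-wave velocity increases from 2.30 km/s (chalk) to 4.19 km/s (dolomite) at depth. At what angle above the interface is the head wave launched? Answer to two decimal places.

56.71°

Critical incidence: sin θ_c = V₁/V₂ = 2.30/4.19 = 0.5489.
θ_c = arcsin 0.5489 = 33.29°.
Measured from the interface: 90° − 33.29° = 56.71°.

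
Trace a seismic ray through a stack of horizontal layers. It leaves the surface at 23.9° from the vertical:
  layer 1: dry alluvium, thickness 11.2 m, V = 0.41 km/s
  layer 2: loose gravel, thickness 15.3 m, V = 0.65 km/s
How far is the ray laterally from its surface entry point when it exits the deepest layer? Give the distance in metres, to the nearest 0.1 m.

p = sin θ₁/V₁ = sin 23.9°/0.41 = 9.8815e-01 s/km is conserved through the stack.
Layer 1: θ = 23.90°; offset = 11.2·tan 23.90° = 4.963 m.
Layer 2: sin θ = p·0.65 = 0.6423 → θ = 39.96°; offset = 15.3·tan 39.96° = 12.822 m.
Σ offsets = 17.785 m.

17.8 m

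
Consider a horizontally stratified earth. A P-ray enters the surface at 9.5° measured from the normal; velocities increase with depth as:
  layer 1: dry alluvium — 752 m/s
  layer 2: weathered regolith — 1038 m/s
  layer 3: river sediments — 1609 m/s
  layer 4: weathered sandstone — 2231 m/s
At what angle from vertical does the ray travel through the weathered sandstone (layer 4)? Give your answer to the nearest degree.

Ray parameter p = sin 9.5° / 752 = 2.1948e-04 s/m.
sin θ_4 = p·V_4 = 2.1948e-04 × 2231 = 0.4897.
θ_4 = 29.32° from the vertical.

29°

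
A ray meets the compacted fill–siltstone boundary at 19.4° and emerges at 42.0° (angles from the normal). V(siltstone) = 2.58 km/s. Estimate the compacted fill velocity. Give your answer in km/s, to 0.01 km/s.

1.28 km/s

Snell's law: sin 19.4°/V₁ = sin 42.0°/V₂.
V₁ = V₂·sin 19.4°/sin 42.0° = 2.58 × 0.4964 = 1.28 km/s.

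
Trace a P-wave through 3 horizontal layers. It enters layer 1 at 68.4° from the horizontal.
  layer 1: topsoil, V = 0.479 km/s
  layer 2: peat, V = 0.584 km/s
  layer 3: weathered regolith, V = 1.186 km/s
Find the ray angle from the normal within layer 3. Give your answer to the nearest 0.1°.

65.7°

From the normal: θ₁ = 90° − 68.4° = 21.6°.
Ray parameter p = sin 21.6° / 0.479 = 7.6853e-01 s/km.
sin θ_3 = p·V_3 = 7.6853e-01 × 1.186 = 0.9115.
θ_3 = 65.71° from the vertical.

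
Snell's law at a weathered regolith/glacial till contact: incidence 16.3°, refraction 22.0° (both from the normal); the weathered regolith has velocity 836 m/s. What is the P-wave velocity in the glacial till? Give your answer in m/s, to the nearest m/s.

sin 16.3° = 0.2807; sin 22.0° = 0.3746.
V₂ = V₁·(sin θ₂/sin θ₁) = 836·(0.3746/0.2807) = 1115.81 m/s.

1116 m/s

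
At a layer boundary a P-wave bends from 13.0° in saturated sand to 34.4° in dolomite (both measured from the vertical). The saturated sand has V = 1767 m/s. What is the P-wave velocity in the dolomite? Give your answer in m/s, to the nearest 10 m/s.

sin 13.0° = 0.2250; sin 34.4° = 0.5650.
V₂ = V₁·(sin θ₂/sin θ₁) = 1767·(0.5650/0.2250) = 4437.84 m/s.

4440 m/s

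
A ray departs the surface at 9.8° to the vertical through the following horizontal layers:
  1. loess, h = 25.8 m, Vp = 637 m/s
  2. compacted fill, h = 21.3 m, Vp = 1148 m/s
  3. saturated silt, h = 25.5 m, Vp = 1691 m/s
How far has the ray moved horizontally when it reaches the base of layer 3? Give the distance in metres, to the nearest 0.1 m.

Apply Snell's law at each interface; in layer i the horizontal offset is hᵢ·tan θᵢ.
Layer 1: θ = 9.80°; offset = 25.8·tan 9.80° = 4.456 m.
Layer 2: sin θ = 1148·sin 9.8°/637 = 0.3068, θ = 17.86°; offset = 21.3·tan 17.86° = 6.865 m.
Layer 3: sin θ = 1691·sin 9.8°/637 = 0.4518, θ = 26.86°; offset = 25.5·tan 26.86° = 12.916 m.
Summing the layer offsets gives 24.237 m.

24.2 m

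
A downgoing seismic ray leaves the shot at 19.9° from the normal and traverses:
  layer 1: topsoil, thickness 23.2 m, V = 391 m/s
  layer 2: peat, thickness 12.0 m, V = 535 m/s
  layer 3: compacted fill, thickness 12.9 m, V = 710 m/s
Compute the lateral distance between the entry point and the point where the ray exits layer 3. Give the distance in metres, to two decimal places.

24.86 m

Ray parameter p = sin 19.9° / 391 m/s = 8.7054e-04 s/m.
Layer 1: θ = 19.90°; offset = 23.2·tan 19.90° = 8.3983 m.
Layer 2: sin θ = p·535 = 0.4657 → θ = 27.76°; offset = 12.0·tan 27.76° = 6.3156 m.
Layer 3: sin θ = p·710 = 0.6181 → θ = 38.18°; offset = 12.9·tan 38.18° = 10.1426 m.
Σ offsets = 24.8565 m.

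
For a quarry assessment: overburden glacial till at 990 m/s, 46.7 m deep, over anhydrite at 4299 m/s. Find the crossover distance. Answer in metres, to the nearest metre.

θ_c = arcsin(990/4299) = 13.31°, so cos θ_c = 0.9731 and tᵢ = 2h cos θ_c/V₁ = 0.0918 s.
At crossover x/V₁ = x/V₂ + tᵢ ⇒ x = tᵢ/(1/V₁ − 1/V₂) = 0.09181/(1.0101e-03 − 2.3261e-04) = 118.08 m.

118 m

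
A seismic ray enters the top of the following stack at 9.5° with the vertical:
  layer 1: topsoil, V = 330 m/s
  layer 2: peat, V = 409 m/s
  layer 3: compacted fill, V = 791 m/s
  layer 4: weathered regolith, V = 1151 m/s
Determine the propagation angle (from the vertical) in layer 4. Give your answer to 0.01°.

35.15°

Ray parameter p = sin 9.5° / 330 = 5.0014e-04 s/m.
sin θ_4 = p·V_4 = 5.0014e-04 × 1151 = 0.5757.
θ_4 = arcsin 0.5757 = 35.15°.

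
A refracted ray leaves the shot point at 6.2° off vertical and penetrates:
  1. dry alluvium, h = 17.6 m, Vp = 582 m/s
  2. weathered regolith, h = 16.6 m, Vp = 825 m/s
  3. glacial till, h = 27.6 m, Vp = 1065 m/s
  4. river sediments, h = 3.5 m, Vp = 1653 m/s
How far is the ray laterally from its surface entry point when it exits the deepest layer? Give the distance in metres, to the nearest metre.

11 m

Apply Snell's law at each interface; in layer i the horizontal offset is hᵢ·tan θᵢ.
Layer 1: θ = 6.20°; offset = 17.6·tan 6.20° = 1.912 m.
Layer 2: sin θ = 825·sin 6.2°/582 = 0.1531, θ = 8.81°; offset = 16.6·tan 8.81° = 2.572 m.
Layer 3: sin θ = 1065·sin 6.2°/582 = 0.1976, θ = 11.40°; offset = 27.6·tan 11.40° = 5.564 m.
Layer 4: sin θ = 1653·sin 6.2°/582 = 0.3067, θ = 17.86°; offset = 3.5·tan 17.86° = 1.128 m.
Summing the layer offsets gives 11.176 m.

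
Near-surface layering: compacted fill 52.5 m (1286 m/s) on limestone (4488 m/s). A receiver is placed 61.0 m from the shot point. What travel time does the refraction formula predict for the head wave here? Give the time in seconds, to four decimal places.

t = x/V₂ + 2h·√(V₂²−V₁²)/(V₁V₂).
√(V₂²−V₁²) = √(4488²−1286²) = 4299.8 m/s; delay term = 2·52.5·4299.8/(1286·4488) = 0.07822 s.
t = 61.0/4488 + 0.07822 = 0.09182 s.

0.0918 s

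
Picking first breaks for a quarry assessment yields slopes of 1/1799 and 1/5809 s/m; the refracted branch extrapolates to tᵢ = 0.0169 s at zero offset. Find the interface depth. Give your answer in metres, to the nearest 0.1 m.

h = tᵢ·V₁·V₂ / (2·√(V₂²−V₁²)).
√(V₂²−V₁²) = √(5809² − 1799²) = 5523.4 m/s.
h = 0.0169 s × 1799 × 5809 / (2 × 5523.4) = 15.99 m.

16.0 m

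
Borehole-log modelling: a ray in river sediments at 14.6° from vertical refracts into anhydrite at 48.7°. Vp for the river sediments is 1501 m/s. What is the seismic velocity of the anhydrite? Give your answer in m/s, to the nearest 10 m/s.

Snell's law: sin 14.6°/V₁ = sin 48.7°/V₂.
V₂ = V₁·sin 48.7°/sin 14.6° = 1501 × 2.9804 = 4473.56 m/s.

4470 m/s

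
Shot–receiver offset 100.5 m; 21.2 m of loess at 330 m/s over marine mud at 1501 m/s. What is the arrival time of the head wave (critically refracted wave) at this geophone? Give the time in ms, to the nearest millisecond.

t = x/V₂ + 2h·√(V₂²−V₁²)/(V₁V₂).
√(V₂²−V₁²) = √(1501²−330²) = 1464.3 m/s; delay term = 2·21.2·1464.3/(330·1501) = 0.12534 s.
t = 100.5/1501 + 0.12534 = 0.19230 s.

192 ms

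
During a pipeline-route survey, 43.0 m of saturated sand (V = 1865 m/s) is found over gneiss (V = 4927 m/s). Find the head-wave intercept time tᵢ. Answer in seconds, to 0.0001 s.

θ_c = arcsin(V₁/V₂) = arcsin(1865/4927) = 22.24°; cos θ_c = 0.9256.
tᵢ = 2h·cos θ_c / V₁ = 2·43.0·0.9256 / 1865 = 0.04268 s.

0.0427 s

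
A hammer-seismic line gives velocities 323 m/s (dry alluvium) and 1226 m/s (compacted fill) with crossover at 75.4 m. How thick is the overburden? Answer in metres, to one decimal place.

28.8 m

h = (x_cross/2)·√((V₂−V₁)/(V₂+V₁)).
(V₂−V₁)/(V₂+V₁) = (1226−323)/(1226+323) = 0.5830; √ = 0.7635.
h = (75.4/2)·0.7635 = 28.78 m.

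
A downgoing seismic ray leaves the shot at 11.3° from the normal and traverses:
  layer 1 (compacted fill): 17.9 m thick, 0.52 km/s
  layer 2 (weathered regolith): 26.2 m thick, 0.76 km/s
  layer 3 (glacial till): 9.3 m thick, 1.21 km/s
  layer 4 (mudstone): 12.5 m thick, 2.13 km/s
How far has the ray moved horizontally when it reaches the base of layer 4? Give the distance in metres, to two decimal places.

p = sin θ₁/V₁ = sin 11.3°/0.52 = 3.7682e-01 s/km is conserved through the stack.
Layer 1: θ = 11.30°; offset = 17.9·tan 11.30° = 3.5768 m.
Layer 2: sin θ = p·0.76 = 0.2864 → θ = 16.64°; offset = 26.2·tan 16.64° = 7.8312 m.
Layer 3: sin θ = p·1.21 = 0.4560 → θ = 27.13°; offset = 9.3·tan 27.13° = 4.7644 m.
Layer 4: sin θ = p·2.13 = 0.8026 → θ = 53.38°; offset = 12.5·tan 53.38° = 16.8200 m.
Summing the layer offsets gives 32.9924 m.

32.99 m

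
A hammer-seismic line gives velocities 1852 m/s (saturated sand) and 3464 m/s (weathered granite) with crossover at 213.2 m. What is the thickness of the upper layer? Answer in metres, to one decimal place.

58.7 m

x_cross = 2h·√((V₂+V₁)/(V₂−V₁)) → h = x_cross / (2·√((V₂+V₁)/(V₂−V₁))).
√((V₂+V₁)/(V₂−V₁)) = √((3464+1852)/(3464−1852)) = 1.8160.
h = 213.2 / (2·1.8160) = 58.70 m.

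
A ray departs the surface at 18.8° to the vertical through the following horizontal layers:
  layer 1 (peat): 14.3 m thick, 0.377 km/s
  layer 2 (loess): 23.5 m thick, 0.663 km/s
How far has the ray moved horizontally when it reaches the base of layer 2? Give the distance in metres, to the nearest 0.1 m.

21.0 m

p = sin θ₁/V₁ = sin 18.8°/0.377 = 8.5482e-01 s/km is conserved through the stack.
Layer 1: θ = 18.80°; offset = 14.3·tan 18.80° = 4.868 m.
Layer 2: sin θ = p·0.663 = 0.5667 → θ = 34.52°; offset = 23.5·tan 34.52° = 16.165 m.
Summing the layer offsets gives 21.033 m.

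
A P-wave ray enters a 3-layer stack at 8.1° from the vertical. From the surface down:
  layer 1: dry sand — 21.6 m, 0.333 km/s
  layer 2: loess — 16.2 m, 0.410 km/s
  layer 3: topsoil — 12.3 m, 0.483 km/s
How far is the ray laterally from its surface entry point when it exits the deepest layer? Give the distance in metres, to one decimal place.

8.5 m

Apply Snell's law at each interface; in layer i the horizontal offset is hᵢ·tan θᵢ.
Layer 1: θ = 8.10°; offset = 21.6·tan 8.10° = 3.074 m.
Layer 2: sin θ = 0.410·sin 8.1°/0.333 = 0.1735, θ = 9.99°; offset = 16.2·tan 9.99° = 2.854 m.
Layer 3: sin θ = 0.483·sin 8.1°/0.333 = 0.2044, θ = 11.79°; offset = 12.3·tan 11.79° = 2.568 m.
Total horizontal offset = 8.496 m.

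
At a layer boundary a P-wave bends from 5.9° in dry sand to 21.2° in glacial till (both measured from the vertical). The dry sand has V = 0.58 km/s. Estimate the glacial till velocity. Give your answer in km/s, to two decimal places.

Snell's law: sin 5.9°/V₁ = sin 21.2°/V₂.
V₂ = V₁·sin 21.2°/sin 5.9° = 0.58 × 3.5180 = 2.04 km/s.

2.04 km/s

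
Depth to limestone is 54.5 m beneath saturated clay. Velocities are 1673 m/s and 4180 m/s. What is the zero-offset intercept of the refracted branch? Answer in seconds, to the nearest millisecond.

0.060 s

tᵢ = 2h·√(V₂²−V₁²)/(V₁V₂).
√(V₂²−V₁²) = √(4180²−1673²) = 3830.6 m/s.
tᵢ = 2·54.5·3830.6/(1673·4180) = 0.05971 s.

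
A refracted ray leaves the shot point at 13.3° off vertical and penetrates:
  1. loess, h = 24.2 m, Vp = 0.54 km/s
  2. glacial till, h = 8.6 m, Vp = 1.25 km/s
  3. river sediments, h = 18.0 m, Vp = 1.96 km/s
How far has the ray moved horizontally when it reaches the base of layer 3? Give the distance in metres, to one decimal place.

38.4 m

Apply Snell's law at each interface; in layer i the horizontal offset is hᵢ·tan θᵢ.
Layer 1: θ = 13.30°; offset = 24.2·tan 13.30° = 5.721 m.
Layer 2: sin θ = 1.25·sin 13.3°/0.54 = 0.5325, θ = 32.18°; offset = 8.6·tan 32.18° = 5.411 m.
Layer 3: sin θ = 1.96·sin 13.3°/0.54 = 0.8350, θ = 56.62°; offset = 18.0·tan 56.62° = 27.314 m.
Total horizontal offset = 38.446 m.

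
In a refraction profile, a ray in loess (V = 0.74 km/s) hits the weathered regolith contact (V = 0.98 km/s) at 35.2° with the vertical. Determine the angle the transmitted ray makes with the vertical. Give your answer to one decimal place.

Snell's law: sin θ₂ = (V₂/V₁)·sin θ₁ = (0.98/0.74)·sin 35.2° = 0.7634.
θ₂ = sin⁻¹(0.7634) = 49.76° (from vertical).

49.8°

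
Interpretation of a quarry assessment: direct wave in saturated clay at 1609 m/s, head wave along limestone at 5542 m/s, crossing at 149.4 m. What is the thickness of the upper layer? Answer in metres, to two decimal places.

55.40 m

x_cross = 2h·√((V₂+V₁)/(V₂−V₁)) → h = x_cross / (2·√((V₂+V₁)/(V₂−V₁))).
√((V₂+V₁)/(V₂−V₁)) = √((5542+1609)/(5542−1609)) = 1.3484.
h = 149.4 / (2·1.3484) = 55.40 m.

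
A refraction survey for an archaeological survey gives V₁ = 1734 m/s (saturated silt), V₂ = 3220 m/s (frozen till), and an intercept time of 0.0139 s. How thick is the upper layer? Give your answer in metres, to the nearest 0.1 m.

14.3 m

h = tᵢ·V₁·V₂ / (2·√(V₂²−V₁²)).
√(V₂²−V₁²) = √(3220² − 1734²) = 2713.2 m/s.
h = 0.0139 s × 1734 × 3220 / (2 × 2713.2) = 14.30 m.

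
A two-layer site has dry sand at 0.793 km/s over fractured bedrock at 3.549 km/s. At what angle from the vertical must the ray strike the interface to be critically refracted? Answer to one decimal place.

At critical incidence the refracted ray runs along the interface (θ₂ = 90°), so sin θ_c = V₁/V₂.
θ_c = arcsin(0.793/3.549) = arcsin 0.2234 = 12.91°.

12.9°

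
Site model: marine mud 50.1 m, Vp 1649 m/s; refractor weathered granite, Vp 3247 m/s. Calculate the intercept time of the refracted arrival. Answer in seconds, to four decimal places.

0.0523 s

θ_c = arcsin(V₁/V₂) = arcsin(1649/3247) = 30.52°; cos θ_c = 0.8614.
tᵢ = 2h·cos θ_c / V₁ = 2·50.1·0.8614 / 1649 = 0.05234 s.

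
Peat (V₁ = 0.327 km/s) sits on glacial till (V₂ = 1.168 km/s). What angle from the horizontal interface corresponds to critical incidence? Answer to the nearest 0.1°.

73.7°

Critical incidence: sin θ_c = V₁/V₂ = 0.327/1.168 = 0.2800.
θ_c = arcsin 0.2800 = 16.26°.
Measured from the interface: 90° − 16.26° = 73.74°.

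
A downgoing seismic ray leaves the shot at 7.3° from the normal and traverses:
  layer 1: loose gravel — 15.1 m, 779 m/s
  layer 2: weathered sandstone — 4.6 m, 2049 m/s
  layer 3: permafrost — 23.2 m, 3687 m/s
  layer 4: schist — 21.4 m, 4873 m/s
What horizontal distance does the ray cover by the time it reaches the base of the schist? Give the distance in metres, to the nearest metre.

Apply Snell's law at each interface; in layer i the horizontal offset is hᵢ·tan θᵢ.
Layer 1: θ = 7.30°; offset = 15.1·tan 7.30° = 1.934 m.
Layer 2: sin θ = 2049·sin 7.3°/779 = 0.3342, θ = 19.52°; offset = 4.6·tan 19.52° = 1.631 m.
Layer 3: sin θ = 3687·sin 7.3°/779 = 0.6014, θ = 36.97°; offset = 23.2·tan 36.97° = 17.463 m.
Layer 4: sin θ = 4873·sin 7.3°/779 = 0.7948, θ = 52.64°; offset = 21.4·tan 52.64° = 28.031 m.
Total horizontal offset = 49.060 m.

49 m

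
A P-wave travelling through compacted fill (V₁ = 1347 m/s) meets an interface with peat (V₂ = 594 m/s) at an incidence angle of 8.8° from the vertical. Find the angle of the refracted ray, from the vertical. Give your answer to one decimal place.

3.9°

sin θ₁/V₁ = sin θ₂/V₂ ⇒ sin θ₂ = 594·sin 8.8°/1347 = 594·0.1530/1347 = 0.0675.
θ₂ = arcsin 0.0675 = 3.87° from the normal.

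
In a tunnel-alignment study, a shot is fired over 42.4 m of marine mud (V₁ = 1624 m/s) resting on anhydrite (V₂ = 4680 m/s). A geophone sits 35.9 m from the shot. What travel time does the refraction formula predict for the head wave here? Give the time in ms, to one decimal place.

θ_c = arcsin(V₁/V₂) = arcsin(1624/4680) = 20.30°, cos θ_c = 0.9379.
Intercept time tᵢ = 2h cos θ_c / V₁ = 2·42.4·0.9379/1624 = 0.04897 s.
t = x/V₂ + tᵢ = 35.9/4680 + 0.04897 = 0.05664 s.

56.6 ms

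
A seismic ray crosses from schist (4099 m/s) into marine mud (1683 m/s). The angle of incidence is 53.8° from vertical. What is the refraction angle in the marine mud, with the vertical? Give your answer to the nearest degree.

sin θ₁/V₁ = sin θ₂/V₂ ⇒ sin θ₂ = 1683·sin 53.8°/4099 = 1683·0.8070/4099 = 0.3313.
θ₂ = arcsin 0.3313 = 19.35° from the normal.

19°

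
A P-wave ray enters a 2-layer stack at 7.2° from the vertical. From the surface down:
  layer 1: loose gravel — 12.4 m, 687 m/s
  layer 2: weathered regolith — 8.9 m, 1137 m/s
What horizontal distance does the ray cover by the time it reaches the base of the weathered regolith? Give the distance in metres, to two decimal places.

Apply Snell's law at each interface; in layer i the horizontal offset is hᵢ·tan θᵢ.
Layer 1: θ = 7.20°; offset = 12.4·tan 7.20° = 1.5665 m.
Layer 2: sin θ = 1137·sin 7.2°/687 = 0.2074, θ = 11.97°; offset = 8.9·tan 11.97° = 1.8872 m.
Total horizontal offset = 3.4537 m.

3.45 m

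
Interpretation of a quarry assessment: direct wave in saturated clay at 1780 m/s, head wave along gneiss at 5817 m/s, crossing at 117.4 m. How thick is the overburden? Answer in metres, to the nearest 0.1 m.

42.8 m

x_cross = 2h·√((V₂+V₁)/(V₂−V₁)) → h = x_cross / (2·√((V₂+V₁)/(V₂−V₁))).
√((V₂+V₁)/(V₂−V₁)) = √((5817+1780)/(5817−1780)) = 1.3718.
h = 117.4 / (2·1.3718) = 42.79 m.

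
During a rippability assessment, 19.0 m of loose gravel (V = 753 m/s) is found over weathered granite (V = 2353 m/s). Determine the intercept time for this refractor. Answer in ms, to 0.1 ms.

47.8 ms

tᵢ = 2h·√(V₂²−V₁²)/(V₁V₂).
√(V₂²−V₁²) = √(2353²−753²) = 2229.3 m/s.
tᵢ = 2·19.0·2229.3/(753·2353) = 0.04781 s.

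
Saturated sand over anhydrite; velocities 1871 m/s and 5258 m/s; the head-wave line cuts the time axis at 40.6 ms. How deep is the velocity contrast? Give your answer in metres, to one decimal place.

θ_c = arcsin(1871/5258) = 20.84°; cos θ_c = 0.9345.
tᵢ = 2h cos θ_c/V₁ ⇒ h = tᵢ·V₁/(2 cos θ_c) = 0.0406·1871/(2·0.9345) = 40.64 m.

40.6 m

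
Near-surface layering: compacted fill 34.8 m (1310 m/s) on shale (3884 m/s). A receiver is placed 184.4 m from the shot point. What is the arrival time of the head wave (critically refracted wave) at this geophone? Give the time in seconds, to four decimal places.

0.0975 s

t = x/V₂ + 2h·√(V₂²−V₁²)/(V₁V₂).
√(V₂²−V₁²) = √(3884²−1310²) = 3656.4 m/s; delay term = 2·34.8·3656.4/(1310·3884) = 0.05002 s.
t = 184.4/3884 + 0.05002 = 0.09749 s.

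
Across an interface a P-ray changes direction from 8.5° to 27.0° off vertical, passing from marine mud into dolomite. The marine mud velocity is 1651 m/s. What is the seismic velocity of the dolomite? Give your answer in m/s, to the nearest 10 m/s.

sin 8.5° = 0.1478; sin 27.0° = 0.4540.
V₂ = V₁·(sin θ₂/sin θ₁) = 1651·(0.4540/0.1478) = 5070.98 m/s.

5070 m/s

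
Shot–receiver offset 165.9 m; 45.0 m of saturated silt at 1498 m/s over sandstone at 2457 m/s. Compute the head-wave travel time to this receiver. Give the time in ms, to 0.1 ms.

t = x/V₂ + 2h·√(V₂²−V₁²)/(V₁V₂).
√(V₂²−V₁²) = √(2457²−1498²) = 1947.5 m/s; delay term = 2·45.0·1947.5/(1498·2457) = 0.04762 s.
t = 165.9/2457 + 0.04762 = 0.11514 s.

115.1 ms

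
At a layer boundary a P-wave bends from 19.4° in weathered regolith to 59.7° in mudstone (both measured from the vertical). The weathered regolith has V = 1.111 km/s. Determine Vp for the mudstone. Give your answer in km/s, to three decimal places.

Snell's law: sin 19.4°/V₁ = sin 59.7°/V₂.
V₂ = V₁·sin 59.7°/sin 19.4° = 1.111 × 2.5993 = 2.888 km/s.

2.888 km/s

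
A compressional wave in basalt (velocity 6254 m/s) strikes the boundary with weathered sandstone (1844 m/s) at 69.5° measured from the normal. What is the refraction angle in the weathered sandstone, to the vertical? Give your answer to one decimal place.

16.0°

sin θ₁/V₁ = sin θ₂/V₂ ⇒ sin θ₂ = 1844·sin 69.5°/6254 = 1844·0.9367/6254 = 0.2762.
θ₂ = sin⁻¹(0.2762) = 16.03° (from vertical).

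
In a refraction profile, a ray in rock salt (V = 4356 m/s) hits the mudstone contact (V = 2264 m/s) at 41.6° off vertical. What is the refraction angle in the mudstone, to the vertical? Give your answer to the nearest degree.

Snell's law: sin θ₂ = (V₂/V₁)·sin θ₁ = (2264/4356)·sin 41.6° = 0.3451.
θ₂ = sin⁻¹(0.3451) = 20.19° (from vertical).

20°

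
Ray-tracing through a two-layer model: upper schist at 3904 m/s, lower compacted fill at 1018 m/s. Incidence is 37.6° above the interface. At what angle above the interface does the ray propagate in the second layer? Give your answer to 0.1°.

78.1°

Convert to the normal: θ₁ = 90° − 37.6° = 52.4°.
sin θ₁/V₁ = sin θ₂/V₂ ⇒ sin θ₂ = 1018·sin 52.4°/3904 = 1018·0.7923/3904 = 0.2066.
θ₂ = sin⁻¹(0.2066) = 11.92° (from vertical).
From the interface: 90° − 11.92° = 78.08°.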